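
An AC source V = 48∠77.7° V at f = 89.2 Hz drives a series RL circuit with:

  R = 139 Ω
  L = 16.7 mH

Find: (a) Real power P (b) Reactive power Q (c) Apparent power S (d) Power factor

Step 1 — Angular frequency: ω = 2π·f = 2π·89.2 = 560.5 rad/s.
Step 2 — Component impedances:
  R: Z = R = 139 Ω
  L: Z = jωL = j·560.5·0.0167 = 0 + j9.36 Ω
Step 3 — Series combination: Z_total = R + L = 139 + j9.36 Ω = 139.3∠3.9° Ω.
Step 4 — Source phasor: V = 48∠77.7° V = 10.23 + j46.9 V.
Step 5 — Current: I = V / Z = 0.09585 + j0.3309 A = 0.3445∠73.8° A.
Step 6 — Complex power: S = V·I* = 16.5 + j1.111 VA.
Step 7 — Real power: P = Re(S) = 16.5 W.
Step 8 — Reactive power: Q = Im(S) = 1.111 VAR.
Step 9 — Apparent power: |S| = 16.54 VA.
Step 10 — Power factor: PF = P/|S| = 0.9977 (lagging).

(a) P = 16.5 W  (b) Q = 1.111 VAR  (c) S = 16.54 VA  (d) PF = 0.9977 (lagging)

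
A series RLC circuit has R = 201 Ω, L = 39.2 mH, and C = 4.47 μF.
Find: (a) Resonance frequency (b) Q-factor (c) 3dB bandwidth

Step 1 — Resonance: ω₀ = 1/√(LC) = 1/√(0.0392·4.47e-06) = 2389 rad/s.
Step 2 — f₀ = ω₀/(2π) = 380.2 Hz.
Step 3 — Series Q: Q = ω₀L/R = 2389·0.0392/201 = 0.4659.
Step 4 — Bandwidth: Δω = ω₀/Q = 5128 rad/s; BW = Δω/(2π) = 816.1 Hz.

(a) f₀ = 380.2 Hz  (b) Q = 0.4659  (c) BW = 816.1 Hz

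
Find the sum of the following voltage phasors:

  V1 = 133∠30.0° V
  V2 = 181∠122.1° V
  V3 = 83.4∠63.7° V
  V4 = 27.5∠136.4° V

Step 1 — Convert each phasor to rectangular form:
  V1 = 133·(cos(30.0°) + j·sin(30.0°)) = 115.2 + j66.5 V
  V2 = 181·(cos(122.1°) + j·sin(122.1°)) = -96.18 + j153.3 V
  V3 = 83.4·(cos(63.7°) + j·sin(63.7°)) = 36.95 + j74.77 V
  V4 = 27.5·(cos(136.4°) + j·sin(136.4°)) = -19.91 + j18.96 V
Step 2 — Sum components: V_total = 36.04 + j313.6 V.
Step 3 — Convert to polar: |V_total| = 315.6 V, ∠V_total = 83.4°.

V_total = 315.6∠83.4° V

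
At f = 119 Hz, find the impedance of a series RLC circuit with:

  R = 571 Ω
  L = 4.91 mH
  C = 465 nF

Step 1 — Angular frequency: ω = 2π·f = 2π·119 = 747.7 rad/s.
Step 2 — Component impedances:
  R: Z = R = 571 Ω
  L: Z = jωL = j·747.7·0.00491 = 0 + j3.671 Ω
  C: Z = 1/(jωC) = -j/(ω·C) = 0 - j2876 Ω
Step 3 — Series combination: Z_total = R + L + C = 571 - j2873 Ω = 2929∠-78.8° Ω.

Z = 571 - j2873 Ω = 2929∠-78.8° Ω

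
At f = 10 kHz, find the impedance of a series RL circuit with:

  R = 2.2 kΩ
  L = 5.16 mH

Step 1 — Angular frequency: ω = 2π·f = 2π·1e+04 = 6.283e+04 rad/s.
Step 2 — Component impedances:
  R: Z = R = 2200 Ω
  L: Z = jωL = j·6.283e+04·0.00516 = 0 + j324.2 Ω
Step 3 — Series combination: Z_total = R + L = 2200 + j324.2 Ω = 2224∠8.4° Ω.

Z = 2200 + j324.2 Ω = 2224∠8.4° Ω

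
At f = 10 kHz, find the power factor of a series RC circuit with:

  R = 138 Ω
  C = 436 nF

Step 1 — Angular frequency: ω = 2π·f = 2π·1e+04 = 6.283e+04 rad/s.
Step 2 — Component impedances:
  R: Z = R = 138 Ω
  C: Z = 1/(jωC) = -j/(ω·C) = 0 - j36.5 Ω
Step 3 — Series combination: Z_total = R + C = 138 - j36.5 Ω = 142.7∠-14.8° Ω.
Step 4 — Power factor: PF = cos(φ) = Re(Z)/|Z| = 138/142.746 = 0.9668.
Step 5 — Type: Im(Z) = -36.5 ⇒ leading (phase φ = -14.8°).

PF = 0.9668 (leading, φ = -14.8°)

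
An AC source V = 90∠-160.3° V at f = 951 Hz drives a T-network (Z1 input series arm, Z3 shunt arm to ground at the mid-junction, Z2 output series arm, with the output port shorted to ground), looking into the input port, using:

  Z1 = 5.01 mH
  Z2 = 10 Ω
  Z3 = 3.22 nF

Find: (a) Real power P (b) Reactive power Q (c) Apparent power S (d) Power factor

Step 1 — Angular frequency: ω = 2π·f = 2π·951 = 5975 rad/s.
Step 2 — Component impedances:
  Z1: Z = jωL = j·5975·0.00501 = 0 + j29.94 Ω
  Z2: Z = R = 10 Ω
  Z3: Z = 1/(jωC) = -j/(ω·C) = 0 - j5.197e+04 Ω
Step 3 — With the output port shorted to ground, the output series arm Z2 runs from the junction to ground; the shunt arm Z3 also runs from the junction to ground. They appear in parallel: Z3 || Z2 = 10 - j0.001924 Ω.
Step 4 — Series with input arm Z1: Z_in = Z1 + (Z3 || Z2) = 10 + j29.93 Ω = 31.56∠71.5° Ω.
Step 5 — Source phasor: V = 90∠-160.3° V = -84.73 - j30.34 V.
Step 6 — Current: I = V / Z = -1.762 + j2.242 A = 2.852∠128.2° A.
Step 7 — Complex power: S = V·I* = 81.32 + j243.4 VA.
Step 8 — Real power: P = Re(S) = 81.32 W.
Step 9 — Reactive power: Q = Im(S) = 243.4 VAR.
Step 10 — Apparent power: |S| = 256.6 VA.
Step 11 — Power factor: PF = P/|S| = 0.3169 (lagging).

(a) P = 81.32 W  (b) Q = 243.4 VAR  (c) S = 256.6 VA  (d) PF = 0.3169 (lagging)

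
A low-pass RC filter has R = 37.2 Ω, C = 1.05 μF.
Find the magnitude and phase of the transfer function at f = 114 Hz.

Step 1 — Angular frequency: ω = 2π·114 = 716.3 rad/s.
Step 2 — Transfer function: H(jω) = 1/(1 + jωRC).
Step 3 — Denominator: 1 + jωRC = 1 + j·716.3·37.2·1.05e-06 = 1 + j0.02798.
Step 4 — H = 0.9992 - j0.02796.
Step 5 — Magnitude: |H| = 0.9996 (-0.0 dB); phase: φ = -1.6°.

|H| = 0.9996 (-0.0 dB), φ = -1.6°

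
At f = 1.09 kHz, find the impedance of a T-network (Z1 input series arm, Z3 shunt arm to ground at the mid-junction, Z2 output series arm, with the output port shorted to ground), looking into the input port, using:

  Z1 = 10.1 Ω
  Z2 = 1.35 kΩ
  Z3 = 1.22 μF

Step 1 — Angular frequency: ω = 2π·f = 2π·1090 = 6849 rad/s.
Step 2 — Component impedances:
  Z1: Z = R = 10.1 Ω
  Z2: Z = R = 1350 Ω
  Z3: Z = 1/(jωC) = -j/(ω·C) = 0 - j119.7 Ω
Step 3 — With the output port shorted to ground, the output series arm Z2 runs from the junction to ground; the shunt arm Z3 also runs from the junction to ground. They appear in parallel: Z3 || Z2 = 10.53 - j118.8 Ω.
Step 4 — Series with input arm Z1: Z_in = Z1 + (Z3 || Z2) = 20.63 - j118.8 Ω = 120.5∠-80.1° Ω.

Z = 20.63 - j118.8 Ω = 120.5∠-80.1° Ω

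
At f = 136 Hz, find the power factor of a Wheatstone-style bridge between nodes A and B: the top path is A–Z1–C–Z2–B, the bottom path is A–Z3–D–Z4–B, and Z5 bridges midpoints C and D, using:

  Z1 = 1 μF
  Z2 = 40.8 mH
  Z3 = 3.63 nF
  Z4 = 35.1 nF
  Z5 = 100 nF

Step 1 — Angular frequency: ω = 2π·f = 2π·136 = 854.5 rad/s.
Step 2 — Component impedances:
  Z1: Z = 1/(jωC) = -j/(ω·C) = 0 - j1170 Ω
  Z2: Z = jωL = j·854.5·0.0408 = 0 + j34.86 Ω
  Z3: Z = 1/(jωC) = -j/(ω·C) = 0 - j3.224e+05 Ω
  Z4: Z = 1/(jωC) = -j/(ω·C) = 0 - j3.334e+04 Ω
  Z5: Z = 1/(jωC) = -j/(ω·C) = 0 - j1.17e+04 Ω
Step 3 — Bridge requires nodal analysis (the Z5 bridge couples midpoints C and D, so the two paths cannot be reduced to a simple series/parallel combination). Setting node B to ground and injecting 1 A at node A, the 3-node admittance system at A, C, D solves to V_A = Z_AB = 0 - j1131 Ω = 1131∠-90.0° Ω.
Step 4 — Power factor: PF = cos(φ) = Re(Z)/|Z| = 0/1131 = 0.
Step 5 — Type: Im(Z) = -1131 ⇒ leading (phase φ = -90.0°).

PF = 0 (leading, φ = -90.0°)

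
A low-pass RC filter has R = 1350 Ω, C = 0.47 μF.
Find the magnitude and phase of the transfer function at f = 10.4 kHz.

Step 1 — Angular frequency: ω = 2π·1.04e+04 = 6.535e+04 rad/s.
Step 2 — Transfer function: H(jω) = 1/(1 + jωRC).
Step 3 — Denominator: 1 + jωRC = 1 + j·6.535e+04·1350·4.7e-07 = 1 + j41.46.
Step 4 — H = 0.0005814 - j0.0241.
Step 5 — Magnitude: |H| = 0.02411 (-32.4 dB); phase: φ = -88.6°.

|H| = 0.02411 (-32.4 dB), φ = -88.6°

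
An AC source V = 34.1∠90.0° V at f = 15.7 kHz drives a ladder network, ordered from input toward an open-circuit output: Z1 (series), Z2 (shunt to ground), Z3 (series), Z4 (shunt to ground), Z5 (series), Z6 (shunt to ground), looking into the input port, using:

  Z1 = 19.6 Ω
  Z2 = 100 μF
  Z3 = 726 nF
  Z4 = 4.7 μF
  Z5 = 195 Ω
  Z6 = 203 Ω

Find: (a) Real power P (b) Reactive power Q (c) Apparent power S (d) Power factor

Step 1 — Angular frequency: ω = 2π·f = 2π·1.57e+04 = 9.865e+04 rad/s.
Step 2 — Component impedances:
  Z1: Z = R = 19.6 Ω
  Z2: Z = 1/(jωC) = -j/(ω·C) = 0 - j0.1014 Ω
  Z3: Z = 1/(jωC) = -j/(ω·C) = 0 - j13.96 Ω
  Z4: Z = 1/(jωC) = -j/(ω·C) = 0 - j2.157 Ω
  Z5: Z = R = 195 Ω
  Z6: Z = R = 203 Ω
Step 3 — Ladder network (open output): work backward from the far end, alternating series and parallel combinations. Z_in = 19.6 - j0.1007 Ω = 19.6∠-0.3° Ω.
Step 4 — Source phasor: V = 34.1∠90.0° V = 0 + j34.1 V.
Step 5 — Current: I = V / Z = -0.008942 + j1.74 A = 1.74∠90.3° A.
Step 6 — Complex power: S = V·I* = 59.33 - j0.3049 VA.
Step 7 — Real power: P = Re(S) = 59.33 W.
Step 8 — Reactive power: Q = Im(S) = -0.3049 VAR.
Step 9 — Apparent power: |S| = 59.33 VA.
Step 10 — Power factor: PF = P/|S| = 1 (leading).

(a) P = 59.33 W  (b) Q = -0.3049 VAR  (c) S = 59.33 VA  (d) PF = 1 (leading)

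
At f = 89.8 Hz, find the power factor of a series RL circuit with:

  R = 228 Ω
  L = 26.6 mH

Step 1 — Angular frequency: ω = 2π·f = 2π·89.8 = 564.2 rad/s.
Step 2 — Component impedances:
  R: Z = R = 228 Ω
  L: Z = jωL = j·564.2·0.0266 = 0 + j15.01 Ω
Step 3 — Series combination: Z_total = R + L = 228 + j15.01 Ω = 228.5∠3.8° Ω.
Step 4 — Power factor: PF = cos(φ) = Re(Z)/|Z| = 228/228.5 = 0.9978.
Step 5 — Type: Im(Z) = 15.01 ⇒ lagging (phase φ = 3.8°).

PF = 0.9978 (lagging, φ = 3.8°)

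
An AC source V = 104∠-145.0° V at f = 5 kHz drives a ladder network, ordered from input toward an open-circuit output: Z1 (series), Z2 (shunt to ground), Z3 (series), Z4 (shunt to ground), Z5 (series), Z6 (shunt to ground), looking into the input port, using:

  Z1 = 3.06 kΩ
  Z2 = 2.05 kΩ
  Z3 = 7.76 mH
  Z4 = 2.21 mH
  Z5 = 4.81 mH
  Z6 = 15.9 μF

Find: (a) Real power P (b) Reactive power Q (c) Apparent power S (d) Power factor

Step 1 — Angular frequency: ω = 2π·f = 2π·5000 = 3.142e+04 rad/s.
Step 2 — Component impedances:
  Z1: Z = R = 3060 Ω
  Z2: Z = R = 2050 Ω
  Z3: Z = jωL = j·3.142e+04·0.00776 = 0 + j243.8 Ω
  Z4: Z = jωL = j·3.142e+04·0.00221 = 0 + j69.43 Ω
  Z5: Z = jωL = j·3.142e+04·0.00481 = 0 + j151.1 Ω
  Z6: Z = 1/(jωC) = -j/(ω·C) = 0 - j2.002 Ω
Step 3 — Ladder network (open output): work backward from the far end, alternating series and parallel combinations. Z_in = 3101 + j285.4 Ω = 3114∠5.3° Ω.
Step 4 — Source phasor: V = 104∠-145.0° V = -85.19 - j59.65 V.
Step 5 — Current: I = V / Z = -0.029 - j0.01657 A = 0.0334∠-150.3° A.
Step 6 — Complex power: S = V·I* = 3.459 + j0.3184 VA.
Step 7 — Real power: P = Re(S) = 3.459 W.
Step 8 — Reactive power: Q = Im(S) = 0.3184 VAR.
Step 9 — Apparent power: |S| = 3.474 VA.
Step 10 — Power factor: PF = P/|S| = 0.9958 (lagging).

(a) P = 3.459 W  (b) Q = 0.3184 VAR  (c) S = 3.474 VA  (d) PF = 0.9958 (lagging)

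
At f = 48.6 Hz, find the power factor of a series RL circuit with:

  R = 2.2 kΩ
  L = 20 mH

Step 1 — Angular frequency: ω = 2π·f = 2π·48.6 = 305.4 rad/s.
Step 2 — Component impedances:
  R: Z = R = 2200 Ω
  L: Z = jωL = j·305.4·0.02 = 0 + j6.107 Ω
Step 3 — Series combination: Z_total = R + L = 2200 + j6.107 Ω = 2200∠0.2° Ω.
Step 4 — Power factor: PF = cos(φ) = Re(Z)/|Z| = 2200/2200 = 1.
Step 5 — Type: Im(Z) = 6.107 ⇒ lagging (phase φ = 0.2°).

PF = 1 (lagging, φ = 0.2°)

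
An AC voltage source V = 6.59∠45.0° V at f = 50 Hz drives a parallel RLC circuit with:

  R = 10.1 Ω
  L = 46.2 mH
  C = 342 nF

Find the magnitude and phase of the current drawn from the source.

Step 1 — Angular frequency: ω = 2π·f = 2π·50 = 314.2 rad/s.
Step 2 — Component impedances:
  R: Z = R = 10.1 Ω
  L: Z = jωL = j·314.2·0.0462 = 0 + j14.51 Ω
  C: Z = 1/(jωC) = -j/(ω·C) = 0 - j9307 Ω
Step 3 — Parallel combination: 1/Z_total = 1/R + 1/L + 1/C; Z_total = 6.812 + j4.733 Ω = 8.295∠34.8° Ω.
Step 4 — Source phasor: V = 6.59∠45.0° V = 4.66 + j4.66 V.
Step 5 — Ohm's law: I = V / Z_total = (4.66 + j4.66) / (6.812 + j4.733) = 0.7819 + j0.1408 A.
Step 6 — Convert to polar: |I| = 0.7945 A, ∠I = 10.2°.

I = 0.7945∠10.2° A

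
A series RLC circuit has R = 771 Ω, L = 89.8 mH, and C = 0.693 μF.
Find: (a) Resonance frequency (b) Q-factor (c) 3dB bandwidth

Step 1 — Resonance: ω₀ = 1/√(LC) = 1/√(0.0898·6.93e-07) = 4009 rad/s.
Step 2 — f₀ = ω₀/(2π) = 638 Hz.
Step 3 — Series Q: Q = ω₀L/R = 4009·0.0898/771 = 0.4669.
Step 4 — Bandwidth: Δω = ω₀/Q = 8586 rad/s; BW = Δω/(2π) = 1366 Hz.

(a) f₀ = 638 Hz  (b) Q = 0.4669  (c) BW = 1366 Hz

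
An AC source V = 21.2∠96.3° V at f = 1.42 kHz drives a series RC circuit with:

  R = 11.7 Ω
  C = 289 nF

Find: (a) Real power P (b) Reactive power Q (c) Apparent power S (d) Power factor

Step 1 — Angular frequency: ω = 2π·f = 2π·1420 = 8922 rad/s.
Step 2 — Component impedances:
  R: Z = R = 11.7 Ω
  C: Z = 1/(jωC) = -j/(ω·C) = 0 - j387.8 Ω
Step 3 — Series combination: Z_total = R + C = 11.7 - j387.8 Ω = 388∠-88.3° Ω.
Step 4 — Source phasor: V = 21.2∠96.3° V = -2.326 + j21.07 V.
Step 5 — Current: I = V / Z = -0.05447 - j0.004355 A = 0.05464∠-175.4° A.
Step 6 — Complex power: S = V·I* = 0.03493 - j1.158 VA.
Step 7 — Real power: P = Re(S) = 0.03493 W.
Step 8 — Reactive power: Q = Im(S) = -1.158 VAR.
Step 9 — Apparent power: |S| = 1.158 VA.
Step 10 — Power factor: PF = P/|S| = 0.03015 (leading).

(a) P = 0.03493 W  (b) Q = -1.158 VAR  (c) S = 1.158 VA  (d) PF = 0.03015 (leading)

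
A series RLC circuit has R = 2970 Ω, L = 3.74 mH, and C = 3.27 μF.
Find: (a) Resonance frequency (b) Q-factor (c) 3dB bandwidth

Step 1 — Resonance condition Im(Z)=0 gives ω₀ = 1/√(LC).
Step 2 — ω₀ = 1/√(0.00374·3.27e-06) = 9043 rad/s.
Step 3 — f₀ = ω₀/(2π) = 1439 Hz.
Step 4 — Series Q: Q = ω₀L/R = 9043·0.00374/2970 = 0.01139.
Step 5 — 3dB bandwidth: Δω = ω₀/Q = 7.941e+05 rad/s; BW = Δω/(2π) = 1.264e+05 Hz.

(a) f₀ = 1439 Hz  (b) Q = 0.01139  (c) BW = 1.264e+05 Hz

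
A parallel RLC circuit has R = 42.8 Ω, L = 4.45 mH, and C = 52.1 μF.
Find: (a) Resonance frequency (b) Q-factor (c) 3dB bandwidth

Step 1 — Resonance: ω₀ = 1/√(LC) = 1/√(0.00445·5.21e-05) = 2077 rad/s.
Step 2 — f₀ = ω₀/(2π) = 330.5 Hz.
Step 3 — Parallel Q: Q = R/(ω₀L) = 42.8/(2077·0.00445) = 4.631.
Step 4 — Bandwidth: Δω = ω₀/Q = 448.5 rad/s; BW = Δω/(2π) = 71.37 Hz.

(a) f₀ = 330.5 Hz  (b) Q = 4.631  (c) BW = 71.37 Hz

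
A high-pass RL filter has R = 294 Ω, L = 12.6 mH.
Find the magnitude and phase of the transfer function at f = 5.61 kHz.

Step 1 — Angular frequency: ω = 2π·5610 = 3.525e+04 rad/s.
Step 2 — Transfer function: H(jω) = jωL/(R + jωL).
Step 3 — Numerator jωL = j·444.1; denominator R + jωL = 294 + j444.1.
Step 4 — H = 0.6953 + j0.4603.
Step 5 — Magnitude: |H| = 0.8339 (-1.6 dB); phase: φ = 33.5°.

|H| = 0.8339 (-1.6 dB), φ = 33.5°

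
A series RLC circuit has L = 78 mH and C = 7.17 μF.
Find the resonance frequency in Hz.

Step 1 — Resonance condition Im(Z)=0 gives ω₀ = 1/√(LC).
Step 2 — ω₀ = 1/√(0.078·7.17e-06) = 1337 rad/s.
Step 3 — f₀ = ω₀/(2π) = 212.8 Hz.

f₀ = 212.8 Hz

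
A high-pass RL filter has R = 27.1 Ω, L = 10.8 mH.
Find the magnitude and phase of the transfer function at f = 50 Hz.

Step 1 — Angular frequency: ω = 2π·50 = 314.2 rad/s.
Step 2 — Transfer function: H(jω) = jωL/(R + jωL).
Step 3 — Numerator jωL = j·3.393; denominator R + jωL = 27.1 + j3.393.
Step 4 — H = 0.01543 + j0.1233.
Step 5 — Magnitude: |H| = 0.1242 (-18.1 dB); phase: φ = 82.9°.

|H| = 0.1242 (-18.1 dB), φ = 82.9°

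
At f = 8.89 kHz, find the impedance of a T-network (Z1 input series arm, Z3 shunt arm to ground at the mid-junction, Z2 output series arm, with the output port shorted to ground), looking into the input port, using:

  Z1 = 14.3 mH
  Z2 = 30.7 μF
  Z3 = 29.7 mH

Step 1 — Angular frequency: ω = 2π·f = 2π·8890 = 5.586e+04 rad/s.
Step 2 — Component impedances:
  Z1: Z = jωL = j·5.586e+04·0.0143 = 0 + j798.8 Ω
  Z2: Z = 1/(jωC) = -j/(ω·C) = 0 - j0.5831 Ω
  Z3: Z = jωL = j·5.586e+04·0.0297 = 0 + j1659 Ω
Step 3 — With the output port shorted to ground, the output series arm Z2 runs from the junction to ground; the shunt arm Z3 also runs from the junction to ground. They appear in parallel: Z3 || Z2 = 0 - j0.5834 Ω.
Step 4 — Series with input arm Z1: Z_in = Z1 + (Z3 || Z2) = 0 + j798.2 Ω = 798.2∠90.0° Ω.

Z = 0 + j798.2 Ω = 798.2∠90.0° Ω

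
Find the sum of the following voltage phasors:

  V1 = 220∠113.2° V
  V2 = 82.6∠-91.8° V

Step 1 — Convert each phasor to rectangular form:
  V1 = 220·(cos(113.2°) + j·sin(113.2°)) = -86.67 + j202.2 V
  V2 = 82.6·(cos(-91.8°) + j·sin(-91.8°)) = -2.595 - j82.56 V
Step 2 — Sum components: V_total = -89.26 + j119.7 V.
Step 3 — Convert to polar: |V_total| = 149.3 V, ∠V_total = 126.7°.

V_total = 149.3∠126.7° V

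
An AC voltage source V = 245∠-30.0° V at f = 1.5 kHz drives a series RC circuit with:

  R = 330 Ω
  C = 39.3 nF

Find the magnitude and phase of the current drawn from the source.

Step 1 — Angular frequency: ω = 2π·f = 2π·1500 = 9425 rad/s.
Step 2 — Component impedances:
  R: Z = R = 330 Ω
  C: Z = 1/(jωC) = -j/(ω·C) = 0 - j2700 Ω
Step 3 — Series combination: Z_total = R + C = 330 - j2700 Ω = 2720∠-83.0° Ω.
Step 4 — Source phasor: V = 245∠-30.0° V = 212.2 - j122.5 V.
Step 5 — Ohm's law: I = V / Z_total = (212.2 - j122.5) / (330 - j2700) = 0.05417 + j0.07197 A.
Step 6 — Convert to polar: |I| = 0.09008 A, ∠I = 53.0°.

I = 0.09008∠53.0° A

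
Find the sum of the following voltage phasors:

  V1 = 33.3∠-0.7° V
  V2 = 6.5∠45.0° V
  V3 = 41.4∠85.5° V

Step 1 — Convert each phasor to rectangular form:
  V1 = 33.3·(cos(-0.7°) + j·sin(-0.7°)) = 33.3 - j0.4068 V
  V2 = 6.5·(cos(45.0°) + j·sin(45.0°)) = 4.596 + j4.596 V
  V3 = 41.4·(cos(85.5°) + j·sin(85.5°)) = 3.248 + j41.27 V
Step 2 — Sum components: V_total = 41.14 + j45.46 V.
Step 3 — Convert to polar: |V_total| = 61.31 V, ∠V_total = 47.9°.

V_total = 61.31∠47.9° V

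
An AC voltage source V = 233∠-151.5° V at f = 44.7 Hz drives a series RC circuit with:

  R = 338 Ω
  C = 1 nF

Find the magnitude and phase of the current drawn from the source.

Step 1 — Angular frequency: ω = 2π·f = 2π·44.7 = 280.9 rad/s.
Step 2 — Component impedances:
  R: Z = R = 338 Ω
  C: Z = 1/(jωC) = -j/(ω·C) = 0 - j3.561e+06 Ω
Step 3 — Series combination: Z_total = R + C = 338 - j3.561e+06 Ω = 3.561e+06∠-90.0° Ω.
Step 4 — Source phasor: V = 233∠-151.5° V = -204.8 - j111.2 V.
Step 5 — Ohm's law: I = V / Z_total = (-204.8 - j111.2) / (338 - j3.561e+06) = 3.122e-05 - j5.751e-05 A.
Step 6 — Convert to polar: |I| = 6.544e-05 A, ∠I = -61.5°.

I = 6.544e-05∠-61.5° A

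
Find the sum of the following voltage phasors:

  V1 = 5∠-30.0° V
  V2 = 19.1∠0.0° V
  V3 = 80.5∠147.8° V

Step 1 — Convert each phasor to rectangular form:
  V1 = 5·(cos(-30.0°) + j·sin(-30.0°)) = 4.33 - j2.5 V
  V2 = 19.1·(cos(0.0°) + j·sin(0.0°)) = 19.1 V
  V3 = 80.5·(cos(147.8°) + j·sin(147.8°)) = -68.12 + j42.9 V
Step 2 — Sum components: V_total = -44.69 + j40.4 V.
Step 3 — Convert to polar: |V_total| = 60.24 V, ∠V_total = 137.9°.

V_total = 60.24∠137.9° V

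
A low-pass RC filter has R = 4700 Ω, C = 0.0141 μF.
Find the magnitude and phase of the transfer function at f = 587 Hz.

Step 1 — Angular frequency: ω = 2π·587 = 3688 rad/s.
Step 2 — Transfer function: H(jω) = 1/(1 + jωRC).
Step 3 — Denominator: 1 + jωRC = 1 + j·3688·4700·1.41e-08 = 1 + j0.2444.
Step 4 — H = 0.9436 - j0.2306.
Step 5 — Magnitude: |H| = 0.9714 (-0.3 dB); phase: φ = -13.7°.

|H| = 0.9714 (-0.3 dB), φ = -13.7°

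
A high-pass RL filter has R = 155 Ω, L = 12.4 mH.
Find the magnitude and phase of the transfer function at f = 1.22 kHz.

Step 1 — Angular frequency: ω = 2π·1220 = 7665 rad/s.
Step 2 — Transfer function: H(jω) = jωL/(R + jωL).
Step 3 — Numerator jωL = j·95.05; denominator R + jωL = 155 + j95.05.
Step 4 — H = 0.2733 + j0.4456.
Step 5 — Magnitude: |H| = 0.5228 (-5.6 dB); phase: φ = 58.5°.

|H| = 0.5228 (-5.6 dB), φ = 58.5°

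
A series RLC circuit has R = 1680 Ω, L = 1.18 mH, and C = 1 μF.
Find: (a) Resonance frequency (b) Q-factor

Step 1 — Resonance condition Im(Z)=0 gives ω₀ = 1/√(LC).
Step 2 — ω₀ = 1/√(0.00118·1e-06) = 2.911e+04 rad/s.
Step 3 — f₀ = ω₀/(2π) = 4633 Hz.
Step 4 — Series Q: Q = ω₀L/R = 2.911e+04·0.00118/1680 = 0.02045.

(a) f₀ = 4633 Hz  (b) Q = 0.02045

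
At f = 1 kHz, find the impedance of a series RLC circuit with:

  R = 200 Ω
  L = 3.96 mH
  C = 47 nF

Step 1 — Angular frequency: ω = 2π·f = 2π·1000 = 6283 rad/s.
Step 2 — Component impedances:
  R: Z = R = 200 Ω
  L: Z = jωL = j·6283·0.00396 = 0 + j24.88 Ω
  C: Z = 1/(jωC) = -j/(ω·C) = 0 - j3386 Ω
Step 3 — Series combination: Z_total = R + L + C = 200 - j3361 Ω = 3367∠-86.6° Ω.

Z = 200 - j3361 Ω = 3367∠-86.6° Ω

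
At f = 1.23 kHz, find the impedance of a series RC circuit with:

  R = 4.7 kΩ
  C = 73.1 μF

Step 1 — Angular frequency: ω = 2π·f = 2π·1230 = 7728 rad/s.
Step 2 — Component impedances:
  R: Z = R = 4700 Ω
  C: Z = 1/(jωC) = -j/(ω·C) = 0 - j1.77 Ω
Step 3 — Series combination: Z_total = R + C = 4700 - j1.77 Ω = 4700∠-0.0° Ω.

Z = 4700 - j1.77 Ω = 4700∠-0.0° Ω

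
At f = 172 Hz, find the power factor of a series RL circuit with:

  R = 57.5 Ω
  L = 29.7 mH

Step 1 — Angular frequency: ω = 2π·f = 2π·172 = 1081 rad/s.
Step 2 — Component impedances:
  R: Z = R = 57.5 Ω
  L: Z = jωL = j·1081·0.0297 = 0 + j32.1 Ω
Step 3 — Series combination: Z_total = R + L = 57.5 + j32.1 Ω = 65.85∠29.2° Ω.
Step 4 — Power factor: PF = cos(φ) = Re(Z)/|Z| = 57.5/65.85 = 0.8732.
Step 5 — Type: Im(Z) = 32.1 ⇒ lagging (phase φ = 29.2°).

PF = 0.8732 (lagging, φ = 29.2°)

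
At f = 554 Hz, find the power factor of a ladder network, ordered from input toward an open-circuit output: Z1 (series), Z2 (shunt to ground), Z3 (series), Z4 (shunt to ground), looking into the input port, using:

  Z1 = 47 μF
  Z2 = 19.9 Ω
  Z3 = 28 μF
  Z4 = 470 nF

Step 1 — Angular frequency: ω = 2π·f = 2π·554 = 3481 rad/s.
Step 2 — Component impedances:
  Z1: Z = 1/(jωC) = -j/(ω·C) = 0 - j6.112 Ω
  Z2: Z = R = 19.9 Ω
  Z3: Z = 1/(jωC) = -j/(ω·C) = 0 - j10.26 Ω
  Z4: Z = 1/(jωC) = -j/(ω·C) = 0 - j611.2 Ω
Step 3 — Ladder network (open output): work backward from the far end, alternating series and parallel combinations. Z_in = 19.88 - j6.749 Ω = 20.99∠-18.8° Ω.
Step 4 — Power factor: PF = cos(φ) = Re(Z)/|Z| = 19.88/20.994 = 0.9469.
Step 5 — Type: Im(Z) = -6.749 ⇒ leading (phase φ = -18.8°).

PF = 0.9469 (leading, φ = -18.8°)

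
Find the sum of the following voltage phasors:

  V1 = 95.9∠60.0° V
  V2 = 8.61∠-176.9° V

Step 1 — Convert each phasor to rectangular form:
  V1 = 95.9·(cos(60.0°) + j·sin(60.0°)) = 47.95 + j83.05 V
  V2 = 8.61·(cos(-176.9°) + j·sin(-176.9°)) = -8.597 - j0.4656 V
Step 2 — Sum components: V_total = 39.35 + j82.59 V.
Step 3 — Convert to polar: |V_total| = 91.48 V, ∠V_total = 64.5°.

V_total = 91.48∠64.5° V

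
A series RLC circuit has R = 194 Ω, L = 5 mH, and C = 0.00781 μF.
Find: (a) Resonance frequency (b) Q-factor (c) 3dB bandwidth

Step 1 — Resonance condition Im(Z)=0 gives ω₀ = 1/√(LC).
Step 2 — ω₀ = 1/√(0.005·7.81e-09) = 1.6e+05 rad/s.
Step 3 — f₀ = ω₀/(2π) = 2.547e+04 Hz.
Step 4 — Series Q: Q = ω₀L/R = 1.6e+05·0.005/194 = 4.124.
Step 5 — 3dB bandwidth: Δω = ω₀/Q = 3.88e+04 rad/s; BW = Δω/(2π) = 6175 Hz.

(a) f₀ = 2.547e+04 Hz  (b) Q = 4.124  (c) BW = 6175 Hz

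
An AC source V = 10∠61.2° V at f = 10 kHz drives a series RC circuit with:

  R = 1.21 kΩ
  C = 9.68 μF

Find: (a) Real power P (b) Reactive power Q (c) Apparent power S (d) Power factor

Step 1 — Angular frequency: ω = 2π·f = 2π·1e+04 = 6.283e+04 rad/s.
Step 2 — Component impedances:
  R: Z = R = 1210 Ω
  C: Z = 1/(jωC) = -j/(ω·C) = 0 - j1.644 Ω
Step 3 — Series combination: Z_total = R + C = 1210 - j1.644 Ω = 1210∠-0.1° Ω.
Step 4 — Source phasor: V = 10∠61.2° V = 4.818 + j8.763 V.
Step 5 — Current: I = V / Z = 0.003972 + j0.007248 A = 0.008264∠61.3° A.
Step 6 — Complex power: S = V·I* = 0.08264 - j0.0001123 VA.
Step 7 — Real power: P = Re(S) = 0.08264 W.
Step 8 — Reactive power: Q = Im(S) = -0.0001123 VAR.
Step 9 — Apparent power: |S| = 0.08264 VA.
Step 10 — Power factor: PF = P/|S| = 1 (leading).

(a) P = 0.08264 W  (b) Q = -0.0001123 VAR  (c) S = 0.08264 VA  (d) PF = 1 (leading)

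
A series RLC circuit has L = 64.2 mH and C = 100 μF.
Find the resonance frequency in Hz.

Step 1 — Resonance condition Im(Z)=0 gives ω₀ = 1/√(LC).
Step 2 — ω₀ = 1/√(0.0642·0.0001) = 394.7 rad/s.
Step 3 — f₀ = ω₀/(2π) = 62.81 Hz.

f₀ = 62.81 Hz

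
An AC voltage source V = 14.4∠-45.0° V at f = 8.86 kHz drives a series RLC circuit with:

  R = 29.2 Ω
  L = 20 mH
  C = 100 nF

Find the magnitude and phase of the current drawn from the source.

Step 1 — Angular frequency: ω = 2π·f = 2π·8860 = 5.567e+04 rad/s.
Step 2 — Component impedances:
  R: Z = R = 29.2 Ω
  L: Z = jωL = j·5.567e+04·0.02 = 0 + j1113 Ω
  C: Z = 1/(jωC) = -j/(ω·C) = 0 - j179.6 Ω
Step 3 — Series combination: Z_total = R + L + C = 29.2 + j933.7 Ω = 934.2∠88.2° Ω.
Step 4 — Source phasor: V = 14.4∠-45.0° V = 10.18 - j10.18 V.
Step 5 — Ohm's law: I = V / Z_total = (10.18 - j10.18) / (29.2 + j933.7) = -0.01055 - j0.01123 A.
Step 6 — Convert to polar: |I| = 0.01541 A, ∠I = -133.2°.

I = 0.01541∠-133.2° A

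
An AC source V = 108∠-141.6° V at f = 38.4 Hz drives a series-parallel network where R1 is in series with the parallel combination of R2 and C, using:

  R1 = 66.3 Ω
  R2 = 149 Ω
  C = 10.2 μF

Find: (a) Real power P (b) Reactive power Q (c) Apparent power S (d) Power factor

Step 1 — Angular frequency: ω = 2π·f = 2π·38.4 = 241.3 rad/s.
Step 2 — Component impedances:
  R1: Z = R = 66.3 Ω
  R2: Z = R = 149 Ω
  C: Z = 1/(jωC) = -j/(ω·C) = 0 - j406.3 Ω
Step 3 — Parallel branch: R2 || C = 1/(1/R2 + 1/C) = 131.3 - j48.16 Ω.
Step 4 — Series with R1: Z_total = R1 + (R2 || C) = 197.6 - j48.16 Ω = 203.4∠-13.7° Ω.
Step 5 — Source phasor: V = 108∠-141.6° V = -84.64 - j67.08 V.
Step 6 — Current: I = V / Z = -0.3262 - j0.4189 A = 0.5309∠-127.9° A.
Step 7 — Complex power: S = V·I* = 55.71 - j13.58 VA.
Step 8 — Real power: P = Re(S) = 55.71 W.
Step 9 — Reactive power: Q = Im(S) = -13.58 VAR.
Step 10 — Apparent power: |S| = 57.34 VA.
Step 11 — Power factor: PF = P/|S| = 0.9716 (leading).

(a) P = 55.71 W  (b) Q = -13.58 VAR  (c) S = 57.34 VA  (d) PF = 0.9716 (leading)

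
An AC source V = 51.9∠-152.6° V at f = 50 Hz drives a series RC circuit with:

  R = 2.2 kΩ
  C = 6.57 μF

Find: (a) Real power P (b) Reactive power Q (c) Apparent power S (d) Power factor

Step 1 — Angular frequency: ω = 2π·f = 2π·50 = 314.2 rad/s.
Step 2 — Component impedances:
  R: Z = R = 2200 Ω
  C: Z = 1/(jωC) = -j/(ω·C) = 0 - j484.5 Ω
Step 3 — Series combination: Z_total = R + C = 2200 - j484.5 Ω = 2253∠-12.4° Ω.
Step 4 — Source phasor: V = 51.9∠-152.6° V = -46.08 - j23.88 V.
Step 5 — Current: I = V / Z = -0.0177 - j0.01475 A = 0.02304∠-140.2° A.
Step 6 — Complex power: S = V·I* = 1.168 - j0.2572 VA.
Step 7 — Real power: P = Re(S) = 1.168 W.
Step 8 — Reactive power: Q = Im(S) = -0.2572 VAR.
Step 9 — Apparent power: |S| = 1.196 VA.
Step 10 — Power factor: PF = P/|S| = 0.9766 (leading).

(a) P = 1.168 W  (b) Q = -0.2572 VAR  (c) S = 1.196 VA  (d) PF = 0.9766 (leading)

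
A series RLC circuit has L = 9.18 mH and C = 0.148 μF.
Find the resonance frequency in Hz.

Step 1 — Resonance condition Im(Z)=0 gives ω₀ = 1/√(LC).
Step 2 — ω₀ = 1/√(0.00918·1.48e-07) = 2.713e+04 rad/s.
Step 3 — f₀ = ω₀/(2π) = 4318 Hz.

f₀ = 4318 Hz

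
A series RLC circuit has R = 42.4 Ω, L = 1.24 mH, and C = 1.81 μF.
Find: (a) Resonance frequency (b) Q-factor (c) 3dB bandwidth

Step 1 — Resonance: ω₀ = 1/√(LC) = 1/√(0.00124·1.81e-06) = 2.111e+04 rad/s.
Step 2 — f₀ = ω₀/(2π) = 3359 Hz.
Step 3 — Series Q: Q = ω₀L/R = 2.111e+04·0.00124/42.4 = 0.6173.
Step 4 — Bandwidth: Δω = ω₀/Q = 3.419e+04 rad/s; BW = Δω/(2π) = 5442 Hz.

(a) f₀ = 3359 Hz  (b) Q = 0.6173  (c) BW = 5442 Hz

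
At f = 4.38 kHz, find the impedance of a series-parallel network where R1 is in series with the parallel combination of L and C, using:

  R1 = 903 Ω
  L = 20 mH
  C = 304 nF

Step 1 — Angular frequency: ω = 2π·f = 2π·4380 = 2.752e+04 rad/s.
Step 2 — Component impedances:
  R1: Z = R = 903 Ω
  L: Z = jωL = j·2.752e+04·0.02 = 0 + j550.4 Ω
  C: Z = 1/(jωC) = -j/(ω·C) = 0 - j119.5 Ω
Step 3 — Parallel branch: L || C = 1/(1/L + 1/C) = 0 - j152.7 Ω.
Step 4 — Series with R1: Z_total = R1 + (L || C) = 903 - j152.7 Ω = 915.8∠-9.6° Ω.

Z = 903 - j152.7 Ω = 915.8∠-9.6° Ω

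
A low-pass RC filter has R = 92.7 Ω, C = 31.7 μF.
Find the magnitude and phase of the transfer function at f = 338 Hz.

Step 1 — Angular frequency: ω = 2π·338 = 2124 rad/s.
Step 2 — Transfer function: H(jω) = 1/(1 + jωRC).
Step 3 — Denominator: 1 + jωRC = 1 + j·2124·92.7·3.17e-05 = 1 + j6.241.
Step 4 — H = 0.02503 - j0.1562.
Step 5 — Magnitude: |H| = 0.1582 (-16.0 dB); phase: φ = -80.9°.

|H| = 0.1582 (-16.0 dB), φ = -80.9°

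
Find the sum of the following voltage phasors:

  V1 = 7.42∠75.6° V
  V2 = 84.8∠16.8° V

Step 1 — Convert each phasor to rectangular form:
  V1 = 7.42·(cos(75.6°) + j·sin(75.6°)) = 1.845 + j7.187 V
  V2 = 84.8·(cos(16.8°) + j·sin(16.8°)) = 81.18 + j24.51 V
Step 2 — Sum components: V_total = 83.03 + j31.7 V.
Step 3 — Convert to polar: |V_total| = 88.87 V, ∠V_total = 20.9°.

V_total = 88.87∠20.9° V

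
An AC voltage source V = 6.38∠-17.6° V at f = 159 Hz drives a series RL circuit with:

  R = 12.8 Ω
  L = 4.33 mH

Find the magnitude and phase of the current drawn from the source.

Step 1 — Angular frequency: ω = 2π·f = 2π·159 = 999 rad/s.
Step 2 — Component impedances:
  R: Z = R = 12.8 Ω
  L: Z = jωL = j·999·0.00433 = 0 + j4.326 Ω
Step 3 — Series combination: Z_total = R + L = 12.8 + j4.326 Ω = 13.51∠18.7° Ω.
Step 4 — Source phasor: V = 6.38∠-17.6° V = 6.081 - j1.929 V.
Step 5 — Ohm's law: I = V / Z_total = (6.081 - j1.929) / (12.8 + j4.326) = 0.3807 - j0.2794 A.
Step 6 — Convert to polar: |I| = 0.4722 A, ∠I = -36.3°.

I = 0.4722∠-36.3° A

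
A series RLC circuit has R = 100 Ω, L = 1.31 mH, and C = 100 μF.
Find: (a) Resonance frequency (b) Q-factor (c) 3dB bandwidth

Step 1 — Resonance condition Im(Z)=0 gives ω₀ = 1/√(LC).
Step 2 — ω₀ = 1/√(0.00131·0.0001) = 2763 rad/s.
Step 3 — f₀ = ω₀/(2π) = 439.7 Hz.
Step 4 — Series Q: Q = ω₀L/R = 2763·0.00131/100 = 0.03619.
Step 5 — 3dB bandwidth: Δω = ω₀/Q = 7.634e+04 rad/s; BW = Δω/(2π) = 1.215e+04 Hz.

(a) f₀ = 439.7 Hz  (b) Q = 0.03619  (c) BW = 1.215e+04 Hz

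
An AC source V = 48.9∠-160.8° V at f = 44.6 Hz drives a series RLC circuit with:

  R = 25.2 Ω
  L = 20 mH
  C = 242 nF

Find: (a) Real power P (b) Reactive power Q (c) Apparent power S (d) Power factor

Step 1 — Angular frequency: ω = 2π·f = 2π·44.6 = 280.2 rad/s.
Step 2 — Component impedances:
  R: Z = R = 25.2 Ω
  L: Z = jωL = j·280.2·0.02 = 0 + j5.605 Ω
  C: Z = 1/(jωC) = -j/(ω·C) = 0 - j1.475e+04 Ω
Step 3 — Series combination: Z_total = R + L + C = 25.2 - j1.474e+04 Ω = 1.474e+04∠-89.9° Ω.
Step 4 — Source phasor: V = 48.9∠-160.8° V = -46.18 - j16.08 V.
Step 5 — Current: I = V / Z = 0.001086 - j0.003135 A = 0.003317∠-70.9° A.
Step 6 — Complex power: S = V·I* = 0.0002773 - j0.1622 VA.
Step 7 — Real power: P = Re(S) = 0.0002773 W.
Step 8 — Reactive power: Q = Im(S) = -0.1622 VAR.
Step 9 — Apparent power: |S| = 0.1622 VA.
Step 10 — Power factor: PF = P/|S| = 0.00171 (leading).

(a) P = 0.0002773 W  (b) Q = -0.1622 VAR  (c) S = 0.1622 VA  (d) PF = 0.00171 (leading)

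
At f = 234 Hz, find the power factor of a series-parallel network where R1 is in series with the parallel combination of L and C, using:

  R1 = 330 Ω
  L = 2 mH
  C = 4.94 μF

Step 1 — Angular frequency: ω = 2π·f = 2π·234 = 1470 rad/s.
Step 2 — Component impedances:
  R1: Z = R = 330 Ω
  L: Z = jωL = j·1470·0.002 = 0 + j2.941 Ω
  C: Z = 1/(jωC) = -j/(ω·C) = 0 - j137.7 Ω
Step 3 — Parallel branch: L || C = 1/(1/L + 1/C) = 0 + j3.005 Ω.
Step 4 — Series with R1: Z_total = R1 + (L || C) = 330 + j3.005 Ω = 330∠0.5° Ω.
Step 5 — Power factor: PF = cos(φ) = Re(Z)/|Z| = 330/330 = 1.
Step 6 — Type: Im(Z) = 3.005 ⇒ lagging (phase φ = 0.5°).

PF = 1 (lagging, φ = 0.5°)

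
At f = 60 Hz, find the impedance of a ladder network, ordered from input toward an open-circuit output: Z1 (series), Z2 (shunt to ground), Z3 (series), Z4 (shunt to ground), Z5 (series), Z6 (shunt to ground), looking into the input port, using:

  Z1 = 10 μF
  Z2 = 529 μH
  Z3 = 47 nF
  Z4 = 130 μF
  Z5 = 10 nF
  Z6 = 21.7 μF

Step 1 — Angular frequency: ω = 2π·f = 2π·60 = 377 rad/s.
Step 2 — Component impedances:
  Z1: Z = 1/(jωC) = -j/(ω·C) = 0 - j265.3 Ω
  Z2: Z = jωL = j·377·0.000529 = 0 + j0.1994 Ω
  Z3: Z = 1/(jωC) = -j/(ω·C) = 0 - j5.644e+04 Ω
  Z4: Z = 1/(jωC) = -j/(ω·C) = 0 - j20.4 Ω
  Z5: Z = 1/(jωC) = -j/(ω·C) = 0 - j2.653e+05 Ω
  Z6: Z = 1/(jωC) = -j/(ω·C) = 0 - j122.2 Ω
Step 3 — Ladder network (open output): work backward from the far end, alternating series and parallel combinations. Z_in = 0 - j265.1 Ω = 265.1∠-90.0° Ω.

Z = 0 - j265.1 Ω = 265.1∠-90.0° Ω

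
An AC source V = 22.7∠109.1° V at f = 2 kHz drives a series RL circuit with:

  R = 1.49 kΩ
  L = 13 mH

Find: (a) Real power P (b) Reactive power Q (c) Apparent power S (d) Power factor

Step 1 — Angular frequency: ω = 2π·f = 2π·2000 = 1.257e+04 rad/s.
Step 2 — Component impedances:
  R: Z = R = 1490 Ω
  L: Z = jωL = j·1.257e+04·0.013 = 0 + j163.4 Ω
Step 3 — Series combination: Z_total = R + L = 1490 + j163.4 Ω = 1499∠6.3° Ω.
Step 4 — Source phasor: V = 22.7∠109.1° V = -7.428 + j21.45 V.
Step 5 — Current: I = V / Z = -0.003366 + j0.01477 A = 0.01514∠102.8° A.
Step 6 — Complex power: S = V·I* = 0.3417 + j0.03747 VA.
Step 7 — Real power: P = Re(S) = 0.3417 W.
Step 8 — Reactive power: Q = Im(S) = 0.03747 VAR.
Step 9 — Apparent power: |S| = 0.3438 VA.
Step 10 — Power factor: PF = P/|S| = 0.994 (lagging).

(a) P = 0.3417 W  (b) Q = 0.03747 VAR  (c) S = 0.3438 VA  (d) PF = 0.994 (lagging)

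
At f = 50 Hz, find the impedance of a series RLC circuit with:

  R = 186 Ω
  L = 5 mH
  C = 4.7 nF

Step 1 — Angular frequency: ω = 2π·f = 2π·50 = 314.2 rad/s.
Step 2 — Component impedances:
  R: Z = R = 186 Ω
  L: Z = jωL = j·314.2·0.005 = 0 + j1.571 Ω
  C: Z = 1/(jωC) = -j/(ω·C) = 0 - j6.773e+05 Ω
Step 3 — Series combination: Z_total = R + L + C = 186 - j6.773e+05 Ω = 6.773e+05∠-90.0° Ω.

Z = 186 - j6.773e+05 Ω = 6.773e+05∠-90.0° Ω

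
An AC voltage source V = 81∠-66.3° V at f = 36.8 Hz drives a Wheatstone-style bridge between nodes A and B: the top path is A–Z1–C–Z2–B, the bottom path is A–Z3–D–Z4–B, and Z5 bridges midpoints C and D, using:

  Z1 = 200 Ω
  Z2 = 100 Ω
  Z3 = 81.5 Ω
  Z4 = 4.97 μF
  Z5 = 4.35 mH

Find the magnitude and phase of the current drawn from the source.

Step 1 — Angular frequency: ω = 2π·f = 2π·36.8 = 231.2 rad/s.
Step 2 — Component impedances:
  Z1: Z = R = 200 Ω
  Z2: Z = R = 100 Ω
  Z3: Z = R = 81.5 Ω
  Z4: Z = 1/(jωC) = -j/(ω·C) = 0 - j870.2 Ω
  Z5: Z = jωL = j·231.2·0.00435 = 0 + j1.006 Ω
Step 3 — Bridge requires nodal analysis (the Z5 bridge couples midpoints C and D, so the two paths cannot be reduced to a simple series/parallel combination). Setting node B to ground and injecting 1 A at node A, the 3-node admittance system at A, C, D solves to V_A = Z_AB = 156.8 - j10.87 Ω = 157.1∠-4.0° Ω.
Step 4 — Source phasor: V = 81∠-66.3° V = 32.56 - j74.17 V.
Step 5 — Ohm's law: I = V / Z_total = (32.56 - j74.17) / (156.8 - j10.87) = 0.2393 - j0.4565 A.
Step 6 — Convert to polar: |I| = 0.5155 A, ∠I = -62.3°.

I = 0.5155∠-62.3° A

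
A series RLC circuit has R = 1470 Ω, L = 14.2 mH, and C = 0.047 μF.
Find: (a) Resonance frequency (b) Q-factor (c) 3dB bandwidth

Step 1 — Resonance condition Im(Z)=0 gives ω₀ = 1/√(LC).
Step 2 — ω₀ = 1/√(0.0142·4.7e-08) = 3.871e+04 rad/s.
Step 3 — f₀ = ω₀/(2π) = 6161 Hz.
Step 4 — Series Q: Q = ω₀L/R = 3.871e+04·0.0142/1470 = 0.3739.
Step 5 — 3dB bandwidth: Δω = ω₀/Q = 1.035e+05 rad/s; BW = Δω/(2π) = 1.648e+04 Hz.

(a) f₀ = 6161 Hz  (b) Q = 0.3739  (c) BW = 1.648e+04 Hz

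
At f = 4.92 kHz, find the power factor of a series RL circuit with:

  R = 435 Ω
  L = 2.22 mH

Step 1 — Angular frequency: ω = 2π·f = 2π·4920 = 3.091e+04 rad/s.
Step 2 — Component impedances:
  R: Z = R = 435 Ω
  L: Z = jωL = j·3.091e+04·0.00222 = 0 + j68.63 Ω
Step 3 — Series combination: Z_total = R + L = 435 + j68.63 Ω = 440.4∠9.0° Ω.
Step 4 — Power factor: PF = cos(φ) = Re(Z)/|Z| = 435/440.38 = 0.9878.
Step 5 — Type: Im(Z) = 68.63 ⇒ lagging (phase φ = 9.0°).

PF = 0.9878 (lagging, φ = 9.0°)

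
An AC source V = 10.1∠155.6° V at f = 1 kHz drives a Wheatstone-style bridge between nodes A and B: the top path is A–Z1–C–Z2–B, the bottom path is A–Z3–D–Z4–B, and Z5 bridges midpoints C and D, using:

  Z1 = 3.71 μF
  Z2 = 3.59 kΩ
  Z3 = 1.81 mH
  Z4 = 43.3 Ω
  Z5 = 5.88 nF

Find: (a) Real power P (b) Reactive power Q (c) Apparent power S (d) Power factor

Step 1 — Angular frequency: ω = 2π·f = 2π·1000 = 6283 rad/s.
Step 2 — Component impedances:
  Z1: Z = 1/(jωC) = -j/(ω·C) = 0 - j42.9 Ω
  Z2: Z = R = 3590 Ω
  Z3: Z = jωL = j·6283·0.00181 = 0 + j11.37 Ω
  Z4: Z = R = 43.3 Ω
  Z5: Z = 1/(jωC) = -j/(ω·C) = 0 - j2.707e+04 Ω
Step 3 — Bridge requires nodal analysis (the Z5 bridge couples midpoints C and D, so the two paths cannot be reduced to a simple series/parallel combination). Setting node B to ground and injecting 1 A at node A, the 3-node admittance system at A, C, D solves to V_A = Z_AB = 42.82 + j11.1 Ω = 44.24∠14.5° Ω.
Step 4 — Source phasor: V = 10.1∠155.6° V = -9.198 + j4.172 V.
Step 5 — Current: I = V / Z = -0.1776 + j0.1435 A = 0.2283∠141.1° A.
Step 6 — Complex power: S = V·I* = 2.232 + j0.5787 VA.
Step 7 — Real power: P = Re(S) = 2.232 W.
Step 8 — Reactive power: Q = Im(S) = 0.5787 VAR.
Step 9 — Apparent power: |S| = 2.306 VA.
Step 10 — Power factor: PF = P/|S| = 0.968 (lagging).

(a) P = 2.232 W  (b) Q = 0.5787 VAR  (c) S = 2.306 VA  (d) PF = 0.968 (lagging)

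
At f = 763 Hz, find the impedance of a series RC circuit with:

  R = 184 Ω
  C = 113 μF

Step 1 — Angular frequency: ω = 2π·f = 2π·763 = 4794 rad/s.
Step 2 — Component impedances:
  R: Z = R = 184 Ω
  C: Z = 1/(jωC) = -j/(ω·C) = 0 - j1.846 Ω
Step 3 — Series combination: Z_total = R + C = 184 - j1.846 Ω = 184∠-0.6° Ω.

Z = 184 - j1.846 Ω = 184∠-0.6° Ω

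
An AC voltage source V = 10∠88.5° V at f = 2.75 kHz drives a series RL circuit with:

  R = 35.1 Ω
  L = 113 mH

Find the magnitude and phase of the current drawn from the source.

Step 1 — Angular frequency: ω = 2π·f = 2π·2750 = 1.728e+04 rad/s.
Step 2 — Component impedances:
  R: Z = R = 35.1 Ω
  L: Z = jωL = j·1.728e+04·0.113 = 0 + j1952 Ω
Step 3 — Series combination: Z_total = R + L = 35.1 + j1952 Ω = 1953∠89.0° Ω.
Step 4 — Source phasor: V = 10∠88.5° V = 0.2618 + j9.997 V.
Step 5 — Ohm's law: I = V / Z_total = (0.2618 + j9.997) / (35.1 + j1952) = 0.005121 - j4.202e-05 A.
Step 6 — Convert to polar: |I| = 0.005121 A, ∠I = -0.5°.

I = 0.005121∠-0.5° A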